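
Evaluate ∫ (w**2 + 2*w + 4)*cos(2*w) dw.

w**2*sin(2*w)/2 + w*sin(2*w) + w*cos(2*w)/2 + 7*sin(2*w)/4 + cos(2*w)/2 + C

Use integration by parts with u = w**2 + 2*w + 4, dv = cos(2*w) dw, so v = sin(2*w)/2.
Apply parts 2 times (tabular method): alternate signs, differentiate u down to 0, integrate dv up.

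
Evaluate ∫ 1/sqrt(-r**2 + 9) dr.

asin(r/3) + C

Substitute r = 3·sin(θ), so dr = 3·cos(θ) dθ and the radical becomes sqrt(-r**2 + 9) = 3·cos(θ) by the Pythagorean identity.
Integrate the resulting trig expression in θ, then back-substitute θ = asin(r/3), sin(θ) = r/3, cos(θ) = sqrt(-r**2 + 9)/3 (absorbing any constant into C).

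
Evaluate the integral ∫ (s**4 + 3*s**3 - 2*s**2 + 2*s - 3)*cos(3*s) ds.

Use integration by parts with u = s**4 + 3*s**3 - 2*s**2 + 2*s - 3, dv = cos(3*s) ds, so v = sin(3*s)/3.
Apply parts 4 times (tabular method): alternate signs, differentiate u down to 0, integrate dv up.

s**4*sin(3*s)/3 + s**3*sin(3*s) + 4*s**3*cos(3*s)/9 - 10*s**2*sin(3*s)/9 + s**2*cos(3*s) - 20*s*cos(3*s)/27 - 61*sin(3*s)/81 + C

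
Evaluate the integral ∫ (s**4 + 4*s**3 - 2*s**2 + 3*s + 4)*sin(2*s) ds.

Use integration by parts with u = s**4 + 4*s**3 - 2*s**2 + 3*s + 4, dv = sin(2*s) ds, so v = -cos(2*s)/2.
Apply parts 4 times (tabular method): alternate signs, differentiate u down to 0, integrate dv up.

-s**4*cos(2*s)/2 + s**3*sin(2*s) - 2*s**3*cos(2*s) + 3*s**2*sin(2*s) + 5*s**2*cos(2*s)/2 - 5*s*sin(2*s)/2 + 3*s*cos(2*s)/2 - 3*sin(2*s)/4 - 13*cos(2*s)/4 + C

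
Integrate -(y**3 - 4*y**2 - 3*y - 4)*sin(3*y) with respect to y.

Use integration by parts with u = y**3 - 4*y**2 - 3*y - 4, dv = -sin(3*y) dy, so v = cos(3*y)/3.
Apply parts 3 times (tabular method): alternate signs, differentiate u down to 0, integrate dv up.

y**3*cos(3*y)/3 - y**2*sin(3*y)/3 - 4*y**2*cos(3*y)/3 + 8*y*sin(3*y)/9 - 11*y*cos(3*y)/9 + 11*sin(3*y)/27 - 28*cos(3*y)/27 + C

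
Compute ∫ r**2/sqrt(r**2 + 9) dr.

Substitute r = 3·tan(θ), so dr = 3·sec(θ)^2 dθ and the radical becomes sqrt(r**2 + 9) = 3·sec(θ) by the Pythagorean identity.
Integrate the resulting trig expression in θ, then back-substitute tan(θ) = r/3, sec(θ) = sqrt(r**2 + 9)/3 (absorbing any constant into C).

r*sqrt(r**2 + 9)/2 - 9*log(r + sqrt(r**2 + 9))/2 + C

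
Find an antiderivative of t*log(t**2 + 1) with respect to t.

Let u = t**2 + 1, so du = (2*t) dt.
The integral becomes (1/2)·∫ log(u) du; integrate by parts with u′=log(u), dv′=du.

t**2*log(t**2 + 1)/2 - t**2/2 + log(t**2 + 1)/2 + C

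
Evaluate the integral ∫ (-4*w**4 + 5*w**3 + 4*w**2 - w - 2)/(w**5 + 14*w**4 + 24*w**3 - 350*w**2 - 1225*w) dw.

2*log(w)/1225 - 99*log(w - 5)/400 - 1511*log(w + 5)/100 + 8903*log(w + 7)/784 - 1853/(28*w + 196) + C

Factor the denominator: w*(w - 5)*(w + 5)*(w + 7)**2.
Partial-fraction decomposition: 8903/(784*(w + 7)) + 1853/(28*(w + 7)**2) - 1511/(100*(w + 5)) - 99/(400*(w - 5)) + 2/(1225*w).
Integrate each term; A/(w−a) gives A·log|w−a|; A/(w−a)² gives −A/(w−a).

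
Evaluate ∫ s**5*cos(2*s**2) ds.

Let u = s², du = 2s ds; rewrite as (1/2)∫ u^2·cos(2u) du.
Now integrate by parts 2 times.

s**4*sin(2*s**2)/4 + s**2*cos(2*s**2)/4 - sin(2*s**2)/8 + C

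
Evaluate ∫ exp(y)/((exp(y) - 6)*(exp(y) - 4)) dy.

Let u = e^y, du = e^y dy.
The integral becomes ∫ du/((u-6)(u-4)); decompose into partial fractions.

log(exp(y) - 6)/2 - log(exp(y) - 4)/2 + C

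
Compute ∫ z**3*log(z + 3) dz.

Use integration by parts with u = log(z + 3), dv = z**3 dz.
Then du = 1/(z + 3) dz and v = z**4/4.

z**4*log(z + 3)/4 - z**4/16 + z**3/4 - 9*z**2/8 + 27*z/4 - 81*log(z + 3)/4 + C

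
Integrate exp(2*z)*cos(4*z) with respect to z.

Let I denote the integral. Integrate by parts with u = cos(4*z), dv = exp(2*z) dz, so v = exp(2*z)/2: I = exp(2*z)*cos(4*z)/2 + 2·∫ exp(2*z)*sin(4*z) dz.
Apply parts again with u = sin(4*z), dv = exp(2*z) dz: ∫ exp(2*z)*sin(4*z) dz = exp(2*z)*sin(4*z)/2 − 2·I. Substituting back brings back I: I = exp(2*z)*sin(4*z) + exp(2*z)*cos(4*z)/2 − 4·I.
Solving for I: (1 + 4)·I equals the remaining terms, so I = (1/5)·(exp(2*z)*sin(4*z) + exp(2*z)*cos(4*z)/2).

exp(2*z)*sin(4*z)/5 + exp(2*z)*cos(4*z)/10 + C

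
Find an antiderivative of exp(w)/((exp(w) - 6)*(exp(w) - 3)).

log(exp(w) - 6)/3 - log(exp(w) - 3)/3 + C

Let u = e^w, du = e^w dw.
The integral becomes ∫ du/((u-3)(u-6)); decompose into partial fractions.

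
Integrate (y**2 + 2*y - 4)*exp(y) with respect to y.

Use integration by parts with u = y**2 + 2*y - 4, dv = exp(y) dy, so v = exp(y).
Apply parts 2 times (tabular method): alternate signs, differentiate u down to 0, integrate dv up.

(y**2 - 4)*exp(y) + C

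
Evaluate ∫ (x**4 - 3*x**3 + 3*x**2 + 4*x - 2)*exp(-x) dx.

Use integration by parts with u = x**4 - 3*x**3 + 3*x**2 + 4*x - 2, dv = exp(-x) dx, so v = -exp(-x).
Apply parts 4 times (tabular method): alternate signs, differentiate u down to 0, integrate dv up.

(-x**4 - x**3 - 6*x**2 - 16*x - 14)*exp(-x) + C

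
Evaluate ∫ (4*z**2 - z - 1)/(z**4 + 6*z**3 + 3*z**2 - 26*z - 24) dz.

13*log(z - 2)/90 - 2*log(z + 1)/9 + 19*log(z + 3)/5 - 67*log(z + 4)/18 + C

Factor the denominator: (z - 2)*(z + 1)*(z + 3)*(z + 4).
Partial-fraction decomposition: -67/(18*(z + 4)) + 19/(5*(z + 3)) - 2/(9*(z + 1)) + 13/(90*(z - 2)).
Integrate each term: A/(z−a) contributes A·log|z−a|.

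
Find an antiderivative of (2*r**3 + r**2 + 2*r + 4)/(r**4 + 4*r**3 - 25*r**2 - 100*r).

-log(r)/25 + 289*log(r - 5)/450 - 29*log(r + 4)/9 + 231*log(r + 5)/50 + C

Factor the denominator: r*(r - 5)*(r + 4)*(r + 5).
Partial-fraction decomposition: 231/(50*(r + 5)) - 29/(9*(r + 4)) + 289/(450*(r - 5)) - 1/(25*r).
Integrate each term: A/(r−a) contributes A·log|r−a|.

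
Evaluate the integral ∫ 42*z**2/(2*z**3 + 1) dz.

7*log(2*z**3 + 1) + C

Let u = 2*z**3 + 1, so du = (6*z**2) dz.
Rewriting, the integral becomes 7·∫ 1/u du = 7·log(u).
Substituting back, u = 2*z**3 + 1.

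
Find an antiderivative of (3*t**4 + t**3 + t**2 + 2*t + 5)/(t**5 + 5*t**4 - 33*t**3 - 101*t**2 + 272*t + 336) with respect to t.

Factor the denominator: (t - 4)*(t - 3)*(t + 1)*(t + 4)*(t + 7).
Partial-fraction decomposition: 115/(33*(t + 7)) - 239/(168*(t + 4)) + 1/(60*(t + 1)) - 29/(28*(t - 3)) + 861/(440*(t - 4)).
Integrate each term: A/(t−a) contributes A·log|t−a|.

861*log(t - 4)/440 - 29*log(t - 3)/28 + log(t + 1)/60 - 239*log(t + 4)/168 + 115*log(t + 7)/33 + C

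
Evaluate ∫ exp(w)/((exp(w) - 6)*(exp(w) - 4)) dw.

Let u = e^w, du = e^w dw.
The integral becomes ∫ du/((u-4)(u-6)); decompose into partial fractions.

log(exp(w) - 6)/2 - log(exp(w) - 4)/2 + C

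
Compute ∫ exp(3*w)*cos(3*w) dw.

exp(3*w)*sin(3*w)/6 + exp(3*w)*cos(3*w)/6 + C

Let I denote the integral. Integrate by parts with u = cos(3*w), dv = exp(3*w) dw, so v = exp(3*w)/3: I = exp(3*w)*cos(3*w)/3 + ∫ exp(3*w)*sin(3*w) dw.
Apply parts again with u = sin(3*w), dv = exp(3*w) dw: ∫ exp(3*w)*sin(3*w) dw = exp(3*w)*sin(3*w)/3 − I. Substituting back brings back I: I = exp(3*w)*sin(3*w)/3 + exp(3*w)*cos(3*w)/3 − I.
Solving for I: (1 + 1)·I equals the remaining terms, so I = (1/2)·(exp(3*w)*sin(3*w)/3 + exp(3*w)*cos(3*w)/3).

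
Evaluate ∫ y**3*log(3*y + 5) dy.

Use integration by parts with u = log(3*y + 5), dv = y**3 dy.
Then du = 3/(3*y + 5) dy and v = y**4/4.

y**4*log(3*y + 5)/4 - y**4/16 + 5*y**3/36 - 25*y**2/72 + 125*y/108 - 625*log(3*y + 5)/324 + C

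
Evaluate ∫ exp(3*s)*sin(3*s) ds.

Let I denote the integral. Integrate by parts with u = sin(3*s), dv = exp(3*s) ds, so v = exp(3*s)/3: I = exp(3*s)*sin(3*s)/3 − ∫ exp(3*s)*cos(3*s) ds.
Apply parts again with u = cos(3*s), dv = exp(3*s) ds: ∫ exp(3*s)*cos(3*s) ds = exp(3*s)*cos(3*s)/3 + I. Substituting back brings back I: I = exp(3*s)*sin(3*s)/3 - exp(3*s)*cos(3*s)/3 − I.
Solving for I: (1 + 1)·I equals the remaining terms, so I = (1/2)·(exp(3*s)*sin(3*s)/3 - exp(3*s)*cos(3*s)/3).

exp(3*s)*sin(3*s)/6 - exp(3*s)*cos(3*s)/6 + C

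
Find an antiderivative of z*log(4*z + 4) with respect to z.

z**2*log(4*z + 4)/2 - z**2/4 + z/2 - log(z + 1)/2 + C

Use integration by parts with u = log(4*z + 4), dv = z dz.
Then du = 4/(4*z + 4) dz and v = z**2/2.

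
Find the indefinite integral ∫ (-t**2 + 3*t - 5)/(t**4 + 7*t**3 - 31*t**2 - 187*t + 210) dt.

Factor the denominator: (t - 5)*(t - 1)*(t + 6)*(t + 7).
Partial-fraction decomposition: 25/(32*(t + 7)) - 59/(77*(t + 6)) + 3/(224*(t - 1)) - 5/(176*(t - 5)).
Integrate each term: A/(t−a) contributes A·log|t−a|.

-5*log(t - 5)/176 + 3*log(t - 1)/224 - 59*log(t + 6)/77 + 25*log(t + 7)/32 + C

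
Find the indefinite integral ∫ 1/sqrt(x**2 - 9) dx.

Substitute x = 3·sec(θ), so dx = 3·sec(θ)*tan(θ) dθ and the radical becomes sqrt(x**2 - 9) = 3·tan(θ) by the Pythagorean identity.
Integrate the resulting trig expression in θ, then back-substitute sec(θ) = x/3, tan(θ) = sqrt(x**2 - 9)/3 (absorbing any constant into C).

log(x + sqrt(x**2 - 9)) + C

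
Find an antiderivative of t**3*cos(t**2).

Let u = t², du = 2t dt; rewrite as (1/2)∫ u^1·cos(1u) du.
Now integrate by parts 1 time.

t**2*sin(t**2)/2 + cos(t**2)/2 + C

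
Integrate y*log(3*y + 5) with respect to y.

y**2*log(3*y + 5)/2 - y**2/4 + 5*y/6 - 25*log(3*y + 5)/18 + C

Use integration by parts with u = log(3*y + 5), dv = y dy.
Then du = 3/(3*y + 5) dy and v = y**2/2.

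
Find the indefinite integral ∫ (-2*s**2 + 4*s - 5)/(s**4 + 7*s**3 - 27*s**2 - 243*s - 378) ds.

-53*log(s - 6)/1053 - 751*log(s + 3)/1296 + 131*log(s + 7)/208 - 35/(36*s + 108) + C

Factor the denominator: (s - 6)*(s + 3)**2*(s + 7).
Partial-fraction decomposition: 131/(208*(s + 7)) - 751/(1296*(s + 3)) + 35/(36*(s + 3)**2) - 53/(1053*(s - 6)).
Integrate each term; A/(s−a) gives A·log|s−a|; A/(s−a)² gives −A/(s−a).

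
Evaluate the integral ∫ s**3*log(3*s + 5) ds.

s**4*log(3*s + 5)/4 - s**4/16 + 5*s**3/36 - 25*s**2/72 + 125*s/108 - 625*log(3*s + 5)/324 + C

Use integration by parts with u = log(3*s + 5), dv = s**3 ds.
Then du = 3/(3*s + 5) ds and v = s**4/4.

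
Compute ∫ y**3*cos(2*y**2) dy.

Let u = y², du = 2y dy; rewrite as (1/2)∫ u^1·cos(2u) du.
Now integrate by parts 1 time.

y**2*sin(2*y**2)/4 + cos(2*y**2)/8 + C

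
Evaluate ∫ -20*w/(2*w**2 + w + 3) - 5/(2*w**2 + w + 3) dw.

Let u = 2*w**2 + w + 3, so du = (4*w + 1) dw.
Rewriting, the integral becomes -5·∫ 1/u du = -5·log(u).
Substituting back, u = 2*w**2 + w + 3.

-5*log(2*w**2 + w + 3) + C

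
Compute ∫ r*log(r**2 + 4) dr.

Let u = r**2 + 4, so du = (2*r) dr.
The integral becomes (1/2)·∫ log(u) du; integrate by parts with u′=log(u), dv′=du.

r**2*log(r**2 + 4)/2 - r**2/2 + 2*log(r**2 + 4) + C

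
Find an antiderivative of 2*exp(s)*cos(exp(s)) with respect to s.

2*sin(exp(s)) + C

Let u = exp(s), so du = (exp(s)) ds.
Rewriting, the integral becomes 2·∫ cos(u) du = 2·sin(u).
Substituting back, u = exp(s).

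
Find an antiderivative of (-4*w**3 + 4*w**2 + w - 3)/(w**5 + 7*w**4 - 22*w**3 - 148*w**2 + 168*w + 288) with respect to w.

Factor the denominator: (w - 4)*(w - 2)*(w + 1)*(w + 6)**2.
Partial-fraction decomposition: 2177/(16000*(w + 6)) - 999/(400*(w + 6)**2) + 4/(375*(w + 1)) + 17/(384*(w - 2)) - 191/(1000*(w - 4)).
Integrate each term; A/(w−a) gives A·log|w−a|; A/(w−a)² gives −A/(w−a).

-191*log(w - 4)/1000 + 17*log(w - 2)/384 + 4*log(w + 1)/375 + 2177*log(w + 6)/16000 + 999/(400*w + 2400) + C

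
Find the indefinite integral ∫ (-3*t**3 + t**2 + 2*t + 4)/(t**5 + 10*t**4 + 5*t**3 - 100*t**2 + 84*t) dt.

log(t)/21 - log(t - 2)/12 - log(t - 1)/14 - 169*log(t + 6)/84 + 89*log(t + 7)/42 + C

Factor the denominator: t*(t - 2)*(t - 1)*(t + 6)*(t + 7).
Partial-fraction decomposition: 89/(42*(t + 7)) - 169/(84*(t + 6)) - 1/(14*(t - 1)) - 1/(12*(t - 2)) + 1/(21*t).
Integrate each term: A/(t−a) contributes A·log|t−a|.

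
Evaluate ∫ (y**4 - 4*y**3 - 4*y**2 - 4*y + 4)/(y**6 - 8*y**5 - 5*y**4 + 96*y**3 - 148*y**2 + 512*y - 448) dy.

809*log(y - 7)/10494 + 19*log(y - 4)/360 - 7*log(y - 1)/450 - 117*log(y + 4)/2200 - 81*log(y**2 + 4)/2650 + 69*atan(y/2)/2650 + C

Factor the denominator: (y - 7)*(y - 4)*(y - 1)*(y + 4)*(y**2 + 4).
Partial-fraction decomposition: -3*(27*y - 23)/(1325*(y**2 + 4)) - 117/(2200*(y + 4)) - 7/(450*(y - 1)) + 19/(360*(y - 4)) + 809/(10494*(y - 7)).
Integrate each term; A/(y−a) gives A·log|y−a|; the (By+D)/(y²+p²) term gives a log and an atan.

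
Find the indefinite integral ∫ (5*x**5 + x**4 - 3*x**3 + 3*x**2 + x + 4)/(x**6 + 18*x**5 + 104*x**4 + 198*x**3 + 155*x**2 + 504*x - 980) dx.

Factor the denominator: (x - 1)*(x + 5)*(x + 7)**2*(x**2 + 4).
Partial-fraction decomposition: -(58929*x - 15056)/(407305*(x**2 + 4)) - 5669293/(359552*(x + 7)) - 80461/(848*(x + 7)**2) + 14551/(696*(x + 5)) + 11/(1920*(x - 1)).
Integrate each term; A/(x−a) gives A·log|x−a|; the (Bx+D)/(x²+p²) term gives a log and an atan.

11*log(x - 1)/1920 + 14551*log(x + 5)/696 - 5669293*log(x + 7)/359552 - 58929*log(x**2 + 4)/814610 + 7528*atan(x/2)/407305 + 80461/(848*x + 5936) + C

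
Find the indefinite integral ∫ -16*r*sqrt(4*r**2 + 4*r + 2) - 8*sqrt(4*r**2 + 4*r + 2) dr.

Let u = 4*r**2 + 4*r + 2, so du = (8*r + 4) dr.
Rewriting, the integral becomes -2·∫ √u du = -2·(2/3)u^(3/2).
Substituting back, u = 4*r**2 + 4*r + 2.

-4*(4*r**2 + 4*r + 2)**(3/2)/3 + C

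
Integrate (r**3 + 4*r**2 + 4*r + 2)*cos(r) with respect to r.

r**3*sin(r) + 4*r**2*sin(r) + 3*r**2*cos(r) - 2*r*sin(r) + 8*r*cos(r) - 6*sin(r) - 2*cos(r) + C

Use integration by parts with u = r**3 + 4*r**2 + 4*r + 2, dv = cos(r) dr, so v = sin(r).
Apply parts 3 times (tabular method): alternate signs, differentiate u down to 0, integrate dv up.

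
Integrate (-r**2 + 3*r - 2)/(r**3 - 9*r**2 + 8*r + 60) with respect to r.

-5*log(r - 6)/2 + 12*log(r - 5)/7 - 3*log(r + 2)/14 + C

Factor the denominator: (r - 6)*(r - 5)*(r + 2).
Partial-fraction decomposition: -3/(14*(r + 2)) + 12/(7*(r - 5)) - 5/(2*(r - 6)).
Integrate each term: A/(r−a) contributes A·log|r−a|.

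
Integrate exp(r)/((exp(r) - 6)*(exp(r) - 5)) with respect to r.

log(exp(r) - 6) - log(exp(r) - 5) + C

Let u = e^r, du = e^r dr.
The integral becomes ∫ du/((u-5)(u-6)); decompose into partial fractions.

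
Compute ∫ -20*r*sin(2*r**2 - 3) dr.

5*cos(2*r**2 - 3) + C

Let u = 2*r**2 - 3, so du = (4*r) dr.
Rewriting, the integral becomes -5·∫ sin(u) du = -5·-cos(u).
Substituting back, u = 2*r**2 - 3.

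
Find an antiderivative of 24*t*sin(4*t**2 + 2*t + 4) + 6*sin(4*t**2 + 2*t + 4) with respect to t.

Let u = 4*t**2 + 2*t + 4, so du = (8*t + 2) dt.
Rewriting, the integral becomes 3·∫ sin(u) du = 3·-cos(u).
Substituting back, u = 4*t**2 + 2*t + 4.

-3*cos(4*t**2 + 2*t + 4) + C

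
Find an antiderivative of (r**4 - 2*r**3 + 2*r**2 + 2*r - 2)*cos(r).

Use integration by parts with u = r**4 - 2*r**3 + 2*r**2 + 2*r - 2, dv = cos(r) dr, so v = sin(r).
Apply parts 4 times (tabular method): alternate signs, differentiate u down to 0, integrate dv up.

r**4*sin(r) - 2*r**3*sin(r) + 4*r**3*cos(r) - 10*r**2*sin(r) - 6*r**2*cos(r) + 14*r*sin(r) - 20*r*cos(r) + 18*sin(r) + 14*cos(r) + C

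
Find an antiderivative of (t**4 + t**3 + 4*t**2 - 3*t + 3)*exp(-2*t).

(-4*t**4 - 12*t**3 - 34*t**2 - 22*t - 23)*exp(-2*t)/8 + C

Use integration by parts with u = t**4 + t**3 + 4*t**2 - 3*t + 3, dv = exp(-2*t) dt, so v = -exp(-2*t)/2.
Apply parts 4 times (tabular method): alternate signs, differentiate u down to 0, integrate dv up.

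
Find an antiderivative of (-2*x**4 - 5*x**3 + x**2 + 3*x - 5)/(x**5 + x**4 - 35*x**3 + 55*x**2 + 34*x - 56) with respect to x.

Factor the denominator: (x - 4)*(x - 2)*(x - 1)*(x + 1)*(x + 7).
Partial-fraction decomposition: -383/(594*(x + 7)) + 1/(45*(x + 1)) - 1/(6*(x - 1)) + 67/(54*(x - 2)) - 809/(330*(x - 4)).
Integrate each term: A/(x−a) contributes A·log|x−a|.

-809*log(x - 4)/330 + 67*log(x - 2)/54 - log(x - 1)/6 + log(x + 1)/45 - 383*log(x + 7)/594 + C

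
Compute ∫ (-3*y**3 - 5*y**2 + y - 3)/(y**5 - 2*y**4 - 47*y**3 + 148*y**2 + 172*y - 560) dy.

Factor the denominator: (y - 5)*(y - 4)*(y - 2)*(y + 2)*(y + 7).
Partial-fraction decomposition: 43/(330*(y + 7)) + 1/(840*(y + 2)) - 5/(24*(y - 2)) + 271/(132*(y - 4)) - 83/(42*(y - 5)).
Integrate each term: A/(y−a) contributes A·log|y−a|.

-83*log(y - 5)/42 + 271*log(y - 4)/132 - 5*log(y - 2)/24 + log(y + 2)/840 + 43*log(y + 7)/330 + C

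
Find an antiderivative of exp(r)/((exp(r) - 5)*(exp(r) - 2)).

Let u = e^r, du = e^r dr.
The integral becomes ∫ du/((u-5)(u-2)); decompose into partial fractions.

log(exp(r) - 5)/3 - log(exp(r) - 2)/3 + C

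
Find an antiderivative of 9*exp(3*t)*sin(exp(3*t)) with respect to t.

-3*cos(exp(3*t)) + C

Let u = exp(3*t), so du = (3*exp(3*t)) dt.
Rewriting, the integral becomes 3·∫ sin(u) du = 3·-cos(u).
Substituting back, u = exp(3*t).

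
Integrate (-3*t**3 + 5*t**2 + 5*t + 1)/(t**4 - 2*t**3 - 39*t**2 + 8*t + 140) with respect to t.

Factor the denominator: (t - 7)*(t - 2)*(t + 2)*(t + 5).
Partial-fraction decomposition: -17/(9*(t + 5)) + 35/(108*(t + 2)) - 1/(20*(t - 2)) - 187/(135*(t - 7)).
Integrate each term: A/(t−a) contributes A·log|t−a|.

-187*log(t - 7)/135 - log(t - 2)/20 + 35*log(t + 2)/108 - 17*log(t + 5)/9 + C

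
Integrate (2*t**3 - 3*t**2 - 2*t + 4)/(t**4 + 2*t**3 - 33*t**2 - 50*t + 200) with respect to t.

Factor the denominator: (t - 5)*(t - 2)*(t + 4)*(t + 5).
Partial-fraction decomposition: 311/(70*(t + 5)) - 82/(27*(t + 4)) - 2/(63*(t - 2)) + 169/(270*(t - 5)).
Integrate each term: A/(t−a) contributes A·log|t−a|.

169*log(t - 5)/270 - 2*log(t - 2)/63 - 82*log(t + 4)/27 + 311*log(t + 5)/70 + C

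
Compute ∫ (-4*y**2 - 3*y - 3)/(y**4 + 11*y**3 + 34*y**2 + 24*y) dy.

Factor the denominator: y*(y + 1)*(y + 4)*(y + 6).
Partial-fraction decomposition: 43/(20*(y + 6)) - 55/(24*(y + 4)) + 4/(15*(y + 1)) - 1/(8*y).
Integrate each term: A/(y−a) contributes A·log|y−a|.

-log(y)/8 + 4*log(y + 1)/15 - 55*log(y + 4)/24 + 43*log(y + 6)/20 + C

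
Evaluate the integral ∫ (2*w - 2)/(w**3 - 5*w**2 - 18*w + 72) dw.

Factor the denominator: (w - 6)*(w - 3)*(w + 4).
Partial-fraction decomposition: -1/(7*(w + 4)) - 4/(21*(w - 3)) + 1/(3*(w - 6)).
Integrate each term: A/(w−a) contributes A·log|w−a|.

log(w - 6)/3 - 4*log(w - 3)/21 - log(w + 4)/7 + C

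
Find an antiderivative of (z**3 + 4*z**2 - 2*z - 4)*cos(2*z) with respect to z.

Use integration by parts with u = z**3 + 4*z**2 - 2*z - 4, dv = cos(2*z) dz, so v = sin(2*z)/2.
Apply parts 3 times (tabular method): alternate signs, differentiate u down to 0, integrate dv up.

z**3*sin(2*z)/2 + 2*z**2*sin(2*z) + 3*z**2*cos(2*z)/4 - 7*z*sin(2*z)/4 + 2*z*cos(2*z) - 3*sin(2*z) - 7*cos(2*z)/8 + C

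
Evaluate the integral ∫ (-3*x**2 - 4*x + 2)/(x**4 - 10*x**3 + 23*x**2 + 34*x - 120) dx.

Factor the denominator: (x - 5)*(x - 4)*(x - 3)*(x + 2).
Partial-fraction decomposition: 1/(105*(x + 2)) - 37/(10*(x - 3)) + 31/(3*(x - 4)) - 93/(14*(x - 5)).
Integrate each term: A/(x−a) contributes A·log|x−a|.

-93*log(x - 5)/14 + 31*log(x - 4)/3 - 37*log(x - 3)/10 + log(x + 2)/105 + C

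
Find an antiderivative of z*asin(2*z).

z**2*asin(2*z)/2 + z*sqrt(-4*z**2 + 1)/8 - asin(2*z)/16 + C

Use integration by parts with u = arcsin(2*z), dv = z dz.
Then du = 2/sqrt(-4*z**2 + 1) dz.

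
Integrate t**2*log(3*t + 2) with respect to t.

Use integration by parts with u = log(3*t + 2), dv = t**2 dt.
Then du = 3/(3*t + 2) dt and v = t**3/3.

t**3*log(3*t + 2)/3 - t**3/9 + t**2/9 - 4*t/27 + 8*log(3*t + 2)/81 + C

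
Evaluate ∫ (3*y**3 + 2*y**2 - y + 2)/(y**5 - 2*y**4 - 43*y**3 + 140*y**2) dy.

Factor the denominator: y**2*(y - 5)*(y - 4)*(y + 7).
Partial-fraction decomposition: -461/(3234*(y + 7)) - 111/(88*(y - 4)) + 211/(150*(y - 5)) - 27/(9800*y) + 1/(70*y**2).
Integrate each term; A/(y−a) gives A·log|y−a|; A/(y−a)² gives −A/(y−a).

-27*log(y)/9800 + 211*log(y - 5)/150 - 111*log(y - 4)/88 - 461*log(y + 7)/3234 - 1/(70*y) + C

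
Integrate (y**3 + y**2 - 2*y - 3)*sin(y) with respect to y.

-y**3*cos(y) + 3*y**2*sin(y) - y**2*cos(y) + 2*y*sin(y) + 8*y*cos(y) - 8*sin(y) + 5*cos(y) + C

Use integration by parts with u = y**3 + y**2 - 2*y - 3, dv = sin(y) dy, so v = -cos(y).
Apply parts 3 times (tabular method): alternate signs, differentiate u down to 0, integrate dv up.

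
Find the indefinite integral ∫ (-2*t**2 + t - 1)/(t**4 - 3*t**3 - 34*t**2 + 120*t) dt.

Factor the denominator: t*(t - 5)*(t - 4)*(t + 6).
Partial-fraction decomposition: 79/(660*(t + 6)) + 29/(40*(t - 4)) - 46/(55*(t - 5)) - 1/(120*t).
Integrate each term: A/(t−a) contributes A·log|t−a|.

-log(t)/120 - 46*log(t - 5)/55 + 29*log(t - 4)/40 + 79*log(t + 6)/660 + C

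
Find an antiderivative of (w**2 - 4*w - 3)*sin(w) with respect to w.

Use integration by parts with u = w**2 - 4*w - 3, dv = sin(w) dw, so v = -cos(w).
Apply parts 2 times (tabular method): alternate signs, differentiate u down to 0, integrate dv up.

-w**2*cos(w) + 2*w*sin(w) + 4*w*cos(w) - 4*sin(w) + 5*cos(w) + C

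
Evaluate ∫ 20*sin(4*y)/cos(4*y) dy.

Let u = cos(4*y), so du = (-4*sin(4*y)) dy.
Rewriting, the integral becomes -5·∫ 1/u du = -5·log(u).
Substituting back, u = cos(4*y).

-5*log(cos(4*y)) + C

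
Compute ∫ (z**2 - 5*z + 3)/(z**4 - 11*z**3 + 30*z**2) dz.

-13*log(z)/100 + log(z - 6)/4 - 3*log(z - 5)/25 - 1/(10*z) + C

Factor the denominator: z**2*(z - 6)*(z - 5).
Partial-fraction decomposition: -3/(25*(z - 5)) + 1/(4*(z - 6)) - 13/(100*z) + 1/(10*z**2).
Integrate each term; A/(z−a) gives A·log|z−a|; A/(z−a)² gives −A/(z−a).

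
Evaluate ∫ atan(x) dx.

Use integration by parts with u = arctan(x), dv = dx.
Then du = 1/(x**2 + 1) dx.

x*atan(x) - log(x**2 + 1)/2 + C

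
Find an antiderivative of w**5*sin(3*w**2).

-w**4*cos(3*w**2)/6 + w**2*sin(3*w**2)/9 + cos(3*w**2)/27 + C

Let u = w², du = 2w dw; rewrite as (1/2)∫ u^2·sin(3u) du.
Now integrate by parts 2 times.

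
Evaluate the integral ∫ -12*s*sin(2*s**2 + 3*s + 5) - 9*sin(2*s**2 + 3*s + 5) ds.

3*cos(2*s**2 + 3*s + 5) + C

Let u = 2*s**2 + 3*s + 5, so du = (4*s + 3) ds.
Rewriting, the integral becomes -3·∫ sin(u) du = -3·-cos(u).
Substituting back, u = 2*s**2 + 3*s + 5.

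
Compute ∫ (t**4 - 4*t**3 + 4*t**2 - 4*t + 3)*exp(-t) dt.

Use integration by parts with u = t**4 - 4*t**3 + 4*t**2 - 4*t + 3, dv = exp(-t) dt, so v = -exp(-t).
Apply parts 4 times (tabular method): alternate signs, differentiate u down to 0, integrate dv up.

(-t**4 - 4*t**2 - 4*t - 7)*exp(-t) + C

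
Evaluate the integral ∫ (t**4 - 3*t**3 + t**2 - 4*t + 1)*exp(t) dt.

(t**4 - 7*t**3 + 22*t**2 - 48*t + 49)*exp(t) + C

Use integration by parts with u = t**4 - 3*t**3 + t**2 - 4*t + 1, dv = exp(t) dt, so v = exp(t).
Apply parts 4 times (tabular method): alternate signs, differentiate u down to 0, integrate dv up.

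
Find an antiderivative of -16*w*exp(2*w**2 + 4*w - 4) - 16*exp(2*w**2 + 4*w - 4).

Let u = 2*w**2 + 4*w - 4, so du = (4*w + 4) dw.
Rewriting, the integral becomes -4·∫ e^u du = -4·e^u.
Substituting back, u = 2*w**2 + 4*w - 4.

-4*exp(2*w**2 + 4*w - 4) + C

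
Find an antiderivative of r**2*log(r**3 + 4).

Let u = r**3 + 4, so du = (3*r**2) dr.
The integral becomes (1/3)·∫ log(u) du; integrate by parts with u′=log(u), dv′=du.

r**3*log(r**3 + 4)/3 - r**3/3 + 4*log(r**3 + 4)/3 + C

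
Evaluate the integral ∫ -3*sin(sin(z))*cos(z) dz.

Let u = sin(z), so du = (cos(z)) dz.
Rewriting, the integral becomes -3·∫ sin(u) du = -3·-cos(u).
Substituting back, u = sin(z).

3*cos(sin(z)) + C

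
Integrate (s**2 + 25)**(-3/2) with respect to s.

s/(25*sqrt(s**2 + 25)) + C

Substitute s = 5·tan(θ), so ds = 5·sec(θ)^2 dθ and the radical becomes sqrt(s**2 + 25) = 5·sec(θ) by the Pythagorean identity.
Integrate the resulting trig expression in θ, then back-substitute tan(θ) = s/5, sec(θ) = sqrt(s**2 + 25)/5 (absorbing any constant into C).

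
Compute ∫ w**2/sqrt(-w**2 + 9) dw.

Substitute w = 3·sin(θ), so dw = 3·cos(θ) dθ and the radical becomes sqrt(-w**2 + 9) = 3·cos(θ) by the Pythagorean identity.
Integrate the resulting trig expression in θ, then back-substitute θ = asin(w/3), sin(θ) = w/3, cos(θ) = sqrt(-w**2 + 9)/3 (absorbing any constant into C).

-w*sqrt(-w**2 + 9)/2 + 9*asin(w/3)/2 + C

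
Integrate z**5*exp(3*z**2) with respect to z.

(9*z**4 - 6*z**2 + 2)*exp(3*z**2)/54 + C

Let u = z², du = 2z dz; rewrite as (1/2)∫ u^2·exp(3u) du.
Now integrate by parts 2 times.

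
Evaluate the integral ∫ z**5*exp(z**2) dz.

(z**4 - 2*z**2 + 2)*exp(z**2)/2 + C

Let u = z², du = 2z dz; rewrite as (1/2)∫ u^2·exp(1u) du.
Now integrate by parts 2 times.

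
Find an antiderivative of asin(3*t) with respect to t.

Use integration by parts with u = arcsin(3*t), dv = dt.
Then du = 3/sqrt(-9*t**2 + 1) dt.

t*asin(3*t) + sqrt(-9*t**2 + 1)/3 + C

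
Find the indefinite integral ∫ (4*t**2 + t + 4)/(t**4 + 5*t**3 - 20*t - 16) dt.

Factor the denominator: (t - 2)*(t + 1)*(t + 2)*(t + 4).
Partial-fraction decomposition: -16/(9*(t + 4)) + 9/(4*(t + 2)) - 7/(9*(t + 1)) + 11/(36*(t - 2)).
Integrate each term: A/(t−a) contributes A·log|t−a|.

11*log(t - 2)/36 - 7*log(t + 1)/9 + 9*log(t + 2)/4 - 16*log(t + 4)/9 + C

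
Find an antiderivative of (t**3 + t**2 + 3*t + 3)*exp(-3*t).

(-9*t**3 - 18*t**2 - 39*t - 40)*exp(-3*t)/27 + C

Use integration by parts with u = t**3 + t**2 + 3*t + 3, dv = exp(-3*t) dt, so v = -exp(-3*t)/3.
Apply parts 3 times (tabular method): alternate signs, differentiate u down to 0, integrate dv up.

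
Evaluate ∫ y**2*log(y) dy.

y**3*log(y)/3 - y**3/9 + C

Use integration by parts with u = log(y), dv = y**2 dy.
Then du = 1/y dy and v = y**3/3.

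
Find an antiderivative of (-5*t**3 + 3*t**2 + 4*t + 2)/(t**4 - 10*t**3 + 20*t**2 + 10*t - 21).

-769*log(t - 7)/96 + 47*log(t - 3)/16 + log(t - 1)/6 - 3*log(t + 1)/32 + C

Factor the denominator: (t - 7)*(t - 3)*(t - 1)*(t + 1).
Partial-fraction decomposition: -3/(32*(t + 1)) + 1/(6*(t - 1)) + 47/(16*(t - 3)) - 769/(96*(t - 7)).
Integrate each term: A/(t−a) contributes A·log|t−a|.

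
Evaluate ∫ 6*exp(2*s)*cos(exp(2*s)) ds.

3*sin(exp(2*s)) + C

Let u = exp(2*s), so du = (2*exp(2*s)) ds.
Rewriting, the integral becomes 3·∫ cos(u) du = 3·sin(u).
Substituting back, u = exp(2*s).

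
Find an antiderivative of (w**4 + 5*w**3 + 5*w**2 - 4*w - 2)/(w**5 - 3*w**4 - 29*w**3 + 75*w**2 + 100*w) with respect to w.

-log(w)/50 + 451*log(w - 5)/100 - 319*log(w - 4)/90 - log(w + 1)/40 + 143*log(w + 5)/1800 + C

Factor the denominator: w*(w - 5)*(w - 4)*(w + 1)*(w + 5).
Partial-fraction decomposition: 143/(1800*(w + 5)) - 1/(40*(w + 1)) - 319/(90*(w - 4)) + 451/(100*(w - 5)) - 1/(50*w).
Integrate each term: A/(w−a) contributes A·log|w−a|.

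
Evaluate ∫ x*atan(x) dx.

x**2*atan(x)/2 - x/2 + atan(x)/2 + C

Use integration by parts with u = arctan(x), dv = x dx.
Then du = 1/(x**2 + 1) dx.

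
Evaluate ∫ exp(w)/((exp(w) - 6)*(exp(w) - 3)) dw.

log(exp(w) - 6)/3 - log(exp(w) - 3)/3 + C

Let u = e^w, du = e^w dw.
The integral becomes ∫ du/((u-3)(u-6)); decompose into partial fractions.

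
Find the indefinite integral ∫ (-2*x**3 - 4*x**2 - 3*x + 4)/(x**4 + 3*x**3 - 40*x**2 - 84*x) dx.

Factor the denominator: x*(x - 6)*(x + 2)*(x + 7).
Partial-fraction decomposition: -103/(91*(x + 7)) + 1/(8*(x + 2)) - 295/(312*(x - 6)) - 1/(21*x).
Integrate each term: A/(x−a) contributes A·log|x−a|.

-log(x)/21 - 295*log(x - 6)/312 + log(x + 2)/8 - 103*log(x + 7)/91 + C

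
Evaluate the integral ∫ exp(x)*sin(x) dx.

exp(x)*sin(x)/2 - exp(x)*cos(x)/2 + C

Let I denote the integral. Integrate by parts with u = sin(x), dv = exp(x) dx, so v = exp(x): I = exp(x)*sin(x) − ∫ exp(x)*cos(x) dx.
Apply parts again with u = cos(x), dv = exp(x) dx: ∫ exp(x)*cos(x) dx = exp(x)*cos(x) + I. Substituting back brings back I: I = exp(x)*sin(x) - exp(x)*cos(x) − I.
Solving for I: (1 + 1)·I equals the remaining terms, so I = (1/2)·(exp(x)*sin(x) - exp(x)*cos(x)).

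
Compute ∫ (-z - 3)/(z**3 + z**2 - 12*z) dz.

Factor the denominator: z*(z - 3)*(z + 4).
Partial-fraction decomposition: 1/(28*(z + 4)) - 2/(7*(z - 3)) + 1/(4*z).
Integrate each term: A/(z−a) contributes A·log|z−a|.

log(z)/4 - 2*log(z - 3)/7 + log(z + 4)/28 + C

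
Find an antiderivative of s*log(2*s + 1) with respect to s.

Use integration by parts with u = log(2*s + 1), dv = s ds.
Then du = 2/(2*s + 1) ds and v = s**2/2.

s**2*log(2*s + 1)/2 - s**2/4 + s/4 - log(2*s + 1)/8 + C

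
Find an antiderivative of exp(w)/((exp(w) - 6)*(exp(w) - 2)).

log(exp(w) - 6)/4 - log(exp(w) - 2)/4 + C

Let u = e^w, du = e^w dw.
The integral becomes ∫ du/((u-2)(u-6)); decompose into partial fractions.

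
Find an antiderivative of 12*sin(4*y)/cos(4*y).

-3*log(cos(4*y)) + C

Let u = cos(4*y), so du = (-4*sin(4*y)) dy.
Rewriting, the integral becomes -3·∫ 1/u du = -3·log(u).
Substituting back, u = cos(4*y).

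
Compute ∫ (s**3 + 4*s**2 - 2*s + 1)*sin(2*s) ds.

Use integration by parts with u = s**3 + 4*s**2 - 2*s + 1, dv = sin(2*s) ds, so v = -cos(2*s)/2.
Apply parts 3 times (tabular method): alternate signs, differentiate u down to 0, integrate dv up.

-s**3*cos(2*s)/2 + 3*s**2*sin(2*s)/4 - 2*s**2*cos(2*s) + 2*s*sin(2*s) + 7*s*cos(2*s)/4 - 7*sin(2*s)/8 + cos(2*s)/2 + C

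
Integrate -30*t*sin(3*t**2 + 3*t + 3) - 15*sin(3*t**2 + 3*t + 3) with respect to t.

Let u = 3*t**2 + 3*t + 3, so du = (6*t + 3) dt.
Rewriting, the integral becomes -5·∫ sin(u) du = -5·-cos(u).
Substituting back, u = 3*t**2 + 3*t + 3.

5*cos(3*t**2 + 3*t + 3) + C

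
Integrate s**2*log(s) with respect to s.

Use integration by parts with u = log(s), dv = s**2 ds.
Then du = 1/s ds and v = s**3/3.

s**3*log(s)/3 - s**3/9 + C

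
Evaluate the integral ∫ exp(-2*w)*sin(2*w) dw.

Let I denote the integral. Integrate by parts with u = sin(2*w), dv = exp(-2*w) dw, so v = -exp(-2*w)/2: I = -exp(-2*w)*sin(2*w)/2 + ∫ exp(-2*w)*cos(2*w) dw.
Apply parts again with u = cos(2*w), dv = exp(-2*w) dw: ∫ exp(-2*w)*cos(2*w) dw = -exp(-2*w)*cos(2*w)/2 − I. Substituting back brings back I: I = -exp(-2*w)*sin(2*w)/2 - exp(-2*w)*cos(2*w)/2 − I.
Solving for I: (1 + 1)·I equals the remaining terms, so I = (1/2)·(-exp(-2*w)*sin(2*w)/2 - exp(-2*w)*cos(2*w)/2).

-exp(-2*w)*sin(2*w)/4 - exp(-2*w)*cos(2*w)/4 + C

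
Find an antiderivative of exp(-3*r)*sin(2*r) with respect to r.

Let I denote the integral. Integrate by parts with u = sin(2*r), dv = exp(-3*r) dr, so v = -exp(-3*r)/3: I = -exp(-3*r)*sin(2*r)/3 + (2/3)·∫ exp(-3*r)*cos(2*r) dr.
Apply parts again with u = cos(2*r), dv = exp(-3*r) dr: ∫ exp(-3*r)*cos(2*r) dr = -exp(-3*r)*cos(2*r)/3 − (2/3)·I. Substituting back brings back I: I = -exp(-3*r)*sin(2*r)/3 - 2*exp(-3*r)*cos(2*r)/9 − (4/9)·I.
Solving for I: (1 + 4/9)·I equals the remaining terms, so I = (9/13)·(-exp(-3*r)*sin(2*r)/3 - 2*exp(-3*r)*cos(2*r)/9).

-3*exp(-3*r)*sin(2*r)/13 - 2*exp(-3*r)*cos(2*r)/13 + C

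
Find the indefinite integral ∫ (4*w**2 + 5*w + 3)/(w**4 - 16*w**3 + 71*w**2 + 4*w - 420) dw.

13*log(w - 7) - 177*log(w - 6)/8 + 64*log(w - 5)/7 - log(w + 2)/56 + C

Factor the denominator: (w - 7)*(w - 6)*(w - 5)*(w + 2).
Partial-fraction decomposition: -1/(56*(w + 2)) + 64/(7*(w - 5)) - 177/(8*(w - 6)) + 13/(w - 7).
Integrate each term: A/(w−a) contributes A·log|w−a|.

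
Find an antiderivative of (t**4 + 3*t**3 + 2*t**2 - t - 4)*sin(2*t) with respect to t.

Use integration by parts with u = t**4 + 3*t**3 + 2*t**2 - t - 4, dv = sin(2*t) dt, so v = -cos(2*t)/2.
Apply parts 4 times (tabular method): alternate signs, differentiate u down to 0, integrate dv up.

-t**4*cos(2*t)/2 + t**3*sin(2*t) - 3*t**3*cos(2*t)/2 + 9*t**2*sin(2*t)/4 + t**2*cos(2*t)/2 - t*sin(2*t)/2 + 11*t*cos(2*t)/4 - 11*sin(2*t)/8 + 7*cos(2*t)/4 + C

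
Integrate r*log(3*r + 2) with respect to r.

r**2*log(3*r + 2)/2 - r**2/4 + r/3 - 2*log(3*r + 2)/9 + C

Use integration by parts with u = log(3*r + 2), dv = r dr.
Then du = 3/(3*r + 2) dr and v = r**2/2.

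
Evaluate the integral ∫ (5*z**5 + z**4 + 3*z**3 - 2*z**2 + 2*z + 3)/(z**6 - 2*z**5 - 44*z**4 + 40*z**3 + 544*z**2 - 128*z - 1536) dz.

40767*log(z - 6)/6400 - 1849*log(z - 4)/512 + 199*log(z - 2)/1152 + 59*log(z + 2)/256 + 211769*log(z + 4)/115200 + 5093/(960*z + 3840) + C

Factor the denominator: (z - 6)*(z - 4)*(z - 2)*(z + 2)*(z + 4)**2.
Partial-fraction decomposition: 211769/(115200*(z + 4)) - 5093/(960*(z + 4)**2) + 59/(256*(z + 2)) + 199/(1152*(z - 2)) - 1849/(512*(z - 4)) + 40767/(6400*(z - 6)).
Integrate each term; A/(z−a) gives A·log|z−a|; A/(z−a)² gives −A/(z−a).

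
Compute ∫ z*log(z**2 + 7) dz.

Let u = z**2 + 7, so du = (2*z) dz.
The integral becomes (1/2)·∫ log(u) du; integrate by parts with u′=log(u), dv′=du.

z**2*log(z**2 + 7)/2 - z**2/2 + 7*log(z**2 + 7)/2 + C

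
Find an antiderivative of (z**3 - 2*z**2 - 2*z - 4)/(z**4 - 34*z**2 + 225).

Factor the denominator: (z - 5)*(z - 3)*(z + 3)*(z + 5).
Partial-fraction decomposition: 169/(160*(z + 5)) - 43/(96*(z + 3)) + 1/(96*(z - 3)) + 61/(160*(z - 5)).
Integrate each term: A/(z−a) contributes A·log|z−a|.

61*log(z - 5)/160 + log(z - 3)/96 - 43*log(z + 3)/96 + 169*log(z + 5)/160 + C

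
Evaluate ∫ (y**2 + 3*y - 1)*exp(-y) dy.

Use integration by parts with u = y**2 + 3*y - 1, dv = exp(-y) dy, so v = -exp(-y).
Apply parts 2 times (tabular method): alternate signs, differentiate u down to 0, integrate dv up.

(-y**2 - 5*y - 4)*exp(-y) + C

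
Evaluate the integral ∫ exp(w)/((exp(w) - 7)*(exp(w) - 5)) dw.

log(exp(w) - 7)/2 - log(exp(w) - 5)/2 + C

Let u = e^w, du = e^w dw.
The integral becomes ∫ du/((u-5)(u-7)); decompose into partial fractions.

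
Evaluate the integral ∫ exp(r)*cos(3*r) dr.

Let I denote the integral. Integrate by parts with u = cos(3*r), dv = exp(r) dr, so v = exp(r): I = exp(r)*cos(3*r) + 3·∫ exp(r)*sin(3*r) dr.
Apply parts again with u = sin(3*r), dv = exp(r) dr: ∫ exp(r)*sin(3*r) dr = exp(r)*sin(3*r) − 3·I. Substituting back brings back I: I = 3*exp(r)*sin(3*r) + exp(r)*cos(3*r) − 9·I.
Solving for I: (1 + 9)·I equals the remaining terms, so I = (1/10)·(3*exp(r)*sin(3*r) + exp(r)*cos(3*r)).

3*exp(r)*sin(3*r)/10 + exp(r)*cos(3*r)/10 + C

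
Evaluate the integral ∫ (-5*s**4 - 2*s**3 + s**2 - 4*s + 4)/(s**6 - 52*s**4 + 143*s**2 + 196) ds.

-2111*log(s - 7)/5250 + 8*log(s - 2)/75 - 4*log(s + 2)/75 + 1873*log(s + 7)/5250 - log(s**2 + 1)/250 - atan(s)/125 + C

Factor the denominator: (s - 7)*(s - 2)*(s + 2)*(s + 7)*(s**2 + 1).
Partial-fraction decomposition: -(s + 1)/(125*(s**2 + 1)) + 1873/(5250*(s + 7)) - 4/(75*(s + 2)) + 8/(75*(s - 2)) - 2111/(5250*(s - 7)).
Integrate each term; A/(s−a) gives A·log|s−a|; the (Bs+D)/(s²+p²) term gives a log and an atan.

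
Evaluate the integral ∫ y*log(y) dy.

Use integration by parts with u = log(y), dv = y dy.
Then du = 1/y dy and v = y**2/2.

y**2*log(y)/2 - y**2/4 + C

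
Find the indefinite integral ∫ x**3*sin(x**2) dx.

-x**2*cos(x**2)/2 + sin(x**2)/2 + C

Let u = x², du = 2x dx; rewrite as (1/2)∫ u^1·sin(1u) du.
Now integrate by parts 1 time.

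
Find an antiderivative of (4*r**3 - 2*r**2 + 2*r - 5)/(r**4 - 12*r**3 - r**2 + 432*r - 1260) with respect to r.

1283*log(r - 7)/26 - 799*log(r - 6)/12 + 455*log(r - 5)/22 + 953*log(r + 6)/1716 + C

Factor the denominator: (r - 7)*(r - 6)*(r - 5)*(r + 6).
Partial-fraction decomposition: 953/(1716*(r + 6)) + 455/(22*(r - 5)) - 799/(12*(r - 6)) + 1283/(26*(r - 7)).
Integrate each term: A/(r−a) contributes A·log|r−a|.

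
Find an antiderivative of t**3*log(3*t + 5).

Use integration by parts with u = log(3*t + 5), dv = t**3 dt.
Then du = 3/(3*t + 5) dt and v = t**4/4.

t**4*log(3*t + 5)/4 - t**4/16 + 5*t**3/36 - 25*t**2/72 + 125*t/108 - 625*log(3*t + 5)/324 + C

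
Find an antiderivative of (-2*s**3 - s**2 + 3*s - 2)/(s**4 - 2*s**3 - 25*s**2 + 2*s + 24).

Factor the denominator: (s - 6)*(s - 1)*(s + 1)*(s + 4).
Partial-fraction decomposition: -49/(75*(s + 4)) - 2/(21*(s + 1)) + 1/(25*(s - 1)) - 226/(175*(s - 6)).
Integrate each term: A/(s−a) contributes A·log|s−a|.

-226*log(s - 6)/175 + log(s - 1)/25 - 2*log(s + 1)/21 - 49*log(s + 4)/75 + C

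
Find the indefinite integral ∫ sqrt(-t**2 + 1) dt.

t*sqrt(-t**2 + 1)/2 + asin(t)/2 + C

Substitute t = sin(θ), so dt = cos(θ) dθ and the radical becomes sqrt(-t**2 + 1) = cos(θ) by the Pythagorean identity.
Integrate the resulting trig expression in θ, then back-substitute θ = asin(t), sin(θ) = t, cos(θ) = sqrt(-t**2 + 1) (absorbing any constant into C).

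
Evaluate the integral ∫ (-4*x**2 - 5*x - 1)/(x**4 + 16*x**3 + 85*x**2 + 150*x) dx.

Factor the denominator: x*(x + 5)**2*(x + 6).
Partial-fraction decomposition: 115/(6*(x + 6)) - 479/(25*(x + 5)) + 76/(5*(x + 5)**2) - 1/(150*x).
Integrate each term; A/(x−a) gives A·log|x−a|; A/(x−a)² gives −A/(x−a).

-log(x)/150 - 479*log(x + 5)/25 + 115*log(x + 6)/6 - 76/(5*x + 25) + C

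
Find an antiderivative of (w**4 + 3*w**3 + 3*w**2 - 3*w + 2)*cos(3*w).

w**4*sin(3*w)/3 + w**3*sin(3*w) + 4*w**3*cos(3*w)/9 + 5*w**2*sin(3*w)/9 + w**2*cos(3*w) - 5*w*sin(3*w)/3 + 10*w*cos(3*w)/27 + 44*sin(3*w)/81 - 5*cos(3*w)/9 + C

Use integration by parts with u = w**4 + 3*w**3 + 3*w**2 - 3*w + 2, dv = cos(3*w) dw, so v = sin(3*w)/3.
Apply parts 4 times (tabular method): alternate signs, differentiate u down to 0, integrate dv up.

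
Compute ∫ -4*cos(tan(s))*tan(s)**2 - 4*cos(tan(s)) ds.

-4*sin(tan(s)) + C

Let u = tan(s), so du = (tan(s)**2 + 1) ds.
Rewriting, the integral becomes -4·∫ cos(u) du = -4·sin(u).
Substituting back, u = tan(s).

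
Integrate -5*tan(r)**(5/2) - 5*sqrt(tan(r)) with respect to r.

Let u = tan(r), so du = (tan(r)**2 + 1) dr.
Rewriting, the integral becomes -5·∫ √u du = -5·(2/3)u^(3/2).
Substituting back, u = tan(r).

-10*tan(r)**(3/2)/3 + C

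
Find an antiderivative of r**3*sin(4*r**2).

Let u = r², du = 2r dr; rewrite as (1/2)∫ u^1·sin(4u) du.
Now integrate by parts 1 time.

-r**2*cos(4*r**2)/8 + sin(4*r**2)/32 + C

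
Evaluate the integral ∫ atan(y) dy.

Use integration by parts with u = arctan(y), dv = dy.
Then du = 1/(y**2 + 1) dy.

y*atan(y) - log(y**2 + 1)/2 + C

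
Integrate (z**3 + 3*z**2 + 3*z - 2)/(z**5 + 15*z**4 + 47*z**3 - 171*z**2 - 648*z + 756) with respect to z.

Factor the denominator: (z - 3)*(z - 1)*(z + 6)**2*(z + 7).
Partial-fraction decomposition: -219/(80*(z + 7)) + 10741/(3969*(z + 6)) - 128/(63*(z + 6)**2) - 5/(784*(z - 1)) + 61/(1620*(z - 3)).
Integrate each term; A/(z−a) gives A·log|z−a|; A/(z−a)² gives −A/(z−a).

61*log(z - 3)/1620 - 5*log(z - 1)/784 + 10741*log(z + 6)/3969 - 219*log(z + 7)/80 + 128/(63*z + 378) + C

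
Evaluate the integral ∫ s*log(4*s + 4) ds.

s**2*log(4*s + 4)/2 - s**2/4 + s/2 - log(s + 1)/2 + C

Use integration by parts with u = log(4*s + 4), dv = s ds.
Then du = 4/(4*s + 4) ds and v = s**2/2.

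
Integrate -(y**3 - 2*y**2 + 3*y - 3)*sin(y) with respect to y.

Use integration by parts with u = y**3 - 2*y**2 + 3*y - 3, dv = -sin(y) dy, so v = cos(y).
Apply parts 3 times (tabular method): alternate signs, differentiate u down to 0, integrate dv up.

y**3*cos(y) - 3*y**2*sin(y) - 2*y**2*cos(y) + 4*y*sin(y) - 3*y*cos(y) + 3*sin(y) + cos(y) + C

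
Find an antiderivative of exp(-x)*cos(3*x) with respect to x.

Let I denote the integral. Integrate by parts with u = cos(3*x), dv = exp(-x) dx, so v = -exp(-x): I = -exp(-x)*cos(3*x) − 3·∫ exp(-x)*sin(3*x) dx.
Apply parts again with u = sin(3*x), dv = exp(-x) dx: ∫ exp(-x)*sin(3*x) dx = -exp(-x)*sin(3*x) + 3·I. Substituting back brings back I: I = 3*exp(-x)*sin(3*x) - exp(-x)*cos(3*x) − 9·I.
Solving for I: (1 + 9)·I equals the remaining terms, so I = (1/10)·(3*exp(-x)*sin(3*x) - exp(-x)*cos(3*x)).

3*exp(-x)*sin(3*x)/10 - exp(-x)*cos(3*x)/10 + C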